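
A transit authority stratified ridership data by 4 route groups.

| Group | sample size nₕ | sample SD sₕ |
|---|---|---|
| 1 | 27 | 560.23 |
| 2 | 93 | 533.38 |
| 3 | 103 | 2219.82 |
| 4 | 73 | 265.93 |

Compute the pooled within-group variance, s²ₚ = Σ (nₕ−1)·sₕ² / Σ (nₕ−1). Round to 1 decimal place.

1: (27−1)·560.23² = 26·313857.6529 = 8160298.9754
2: (93−1)·533.38² = 92·284494.2244 = 26173468.6448
3: (103−1)·2219.82² = 102·4927600.8324 = 502615284.9048
4: (73−1)·265.93² = 72·70718.7649 = 5091751.0728
Numerator = 542040803.5978; denominator = Σ(nₕ−1) = 292.
s²ₚ = 542040803.5978/292 = 1856304.122... → 1856304.1.

1856304.1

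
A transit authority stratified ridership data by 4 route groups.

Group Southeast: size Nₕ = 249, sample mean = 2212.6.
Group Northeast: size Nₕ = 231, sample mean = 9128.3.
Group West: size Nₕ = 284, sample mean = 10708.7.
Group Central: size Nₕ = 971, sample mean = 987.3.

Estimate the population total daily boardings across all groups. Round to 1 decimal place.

6659513.8

Southeast: 249·2212.6 = 550937.4
Northeast: 231·9128.3 = 2108637.3
West: 284·10708.7 = 3041270.8
Central: 971·987.3 = 958668.3
τ̂ = Σ Nₕx̄ₕ = 6659513.8.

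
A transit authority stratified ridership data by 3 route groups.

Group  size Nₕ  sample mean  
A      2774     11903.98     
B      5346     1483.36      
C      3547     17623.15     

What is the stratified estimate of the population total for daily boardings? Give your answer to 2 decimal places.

Population total = Σ Nₕ·x̄ₕ (each stratum's size times its mean).
2774·11903.98 + 5346·1483.36 + 3547·17623.15 = 33021640.52 + 7930042.56 + 62509313.05 = 103460996.13.

103460996.13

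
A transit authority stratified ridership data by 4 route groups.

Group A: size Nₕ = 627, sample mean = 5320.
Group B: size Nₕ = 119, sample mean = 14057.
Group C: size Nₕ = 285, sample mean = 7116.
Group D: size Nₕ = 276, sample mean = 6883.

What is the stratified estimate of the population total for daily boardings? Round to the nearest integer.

Estimate total by summing Nₕ·x̄ₕ over strata.
627·5320 + 119·14057 + 285·7116 + 276·6883 = 3335640 + 1672783 + 2028060 + 1899708 = 8936191.

8936191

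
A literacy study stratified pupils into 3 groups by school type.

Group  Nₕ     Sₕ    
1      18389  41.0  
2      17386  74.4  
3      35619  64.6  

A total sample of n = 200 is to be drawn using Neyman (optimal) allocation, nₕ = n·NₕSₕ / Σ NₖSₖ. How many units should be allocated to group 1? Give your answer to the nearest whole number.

Σ NₕSₕ = 18389·41.0 + 17386·74.4 + 35619·64.6 = 4348454.8.
Share for 1: 753949/4348454.8 = 0.17338.
n_1 = 200 × 0.17338 = 34.677... → 35.

35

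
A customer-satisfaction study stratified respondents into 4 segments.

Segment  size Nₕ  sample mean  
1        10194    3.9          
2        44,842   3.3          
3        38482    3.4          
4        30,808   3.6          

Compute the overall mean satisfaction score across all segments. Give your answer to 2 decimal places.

x̄_st = (Σ Nₕx̄ₕ) / (Σ Nₕ) = (10194·3.9 + 44842·3.3 + 38482·3.4 + 30808·3.6) / 124326
= 429482.8 / 124326 = 3.4545... → 3.45.

3.45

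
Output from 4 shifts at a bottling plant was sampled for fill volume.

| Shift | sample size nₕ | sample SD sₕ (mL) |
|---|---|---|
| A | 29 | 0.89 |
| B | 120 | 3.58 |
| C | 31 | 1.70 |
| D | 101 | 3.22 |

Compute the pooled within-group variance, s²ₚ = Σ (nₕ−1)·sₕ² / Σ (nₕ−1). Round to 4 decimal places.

A: (29−1)·0.89² = 28·0.7921 = 22.1788
B: (120−1)·3.58² = 119·12.8164 = 1525.1516
C: (31−1)·1.70² = 30·2.89 = 86.7
D: (101−1)·3.22² = 100·10.3684 = 1036.84
Numerator = 2670.8704; denominator = Σ(nₕ−1) = 277.
s²ₚ = 2670.8704/277 = 9.642131... → 9.6421.

9.6421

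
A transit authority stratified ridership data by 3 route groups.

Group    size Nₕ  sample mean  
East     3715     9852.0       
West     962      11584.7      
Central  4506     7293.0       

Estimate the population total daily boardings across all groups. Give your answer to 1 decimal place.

Population total = Σ Nₕ·x̄ₕ (each stratum's size times its mean).
3715·9852.0 + 962·11584.7 + 4506·7293.0 = 36600180 + 11144481.4 + 32862258 = 80606919.4.

80606919.4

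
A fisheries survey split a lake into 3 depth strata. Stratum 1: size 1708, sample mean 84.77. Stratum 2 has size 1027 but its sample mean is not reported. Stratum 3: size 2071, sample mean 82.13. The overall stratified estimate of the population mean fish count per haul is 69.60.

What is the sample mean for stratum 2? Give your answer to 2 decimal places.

19.10

N = 1708 + 1027 + 2071 = 4806.
Overall total = μ·N = 69.60·4806 = 334497.6.
Subtract the known strata: 1708·84.77 + 2071·82.13 = 314878.39.
Remaining total for stratum 2: 334497.6 − 314878.39 = 19619.21.
Divide by its size: 19619.21 / 1027 = 19.1034... → 19.10.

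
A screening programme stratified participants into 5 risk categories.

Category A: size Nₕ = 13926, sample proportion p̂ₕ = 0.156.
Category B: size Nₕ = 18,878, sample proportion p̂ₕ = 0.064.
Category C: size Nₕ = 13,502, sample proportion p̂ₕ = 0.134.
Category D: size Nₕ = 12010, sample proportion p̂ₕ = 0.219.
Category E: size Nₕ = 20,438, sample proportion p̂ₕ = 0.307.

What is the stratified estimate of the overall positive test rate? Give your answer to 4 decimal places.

Wₕ = Nₕ/N with N = 78754: 0.1768, 0.2397, 0.1714, 0.1525, 0.2595.
p̂_st = 0.1768·0.156 + 0.2397·0.064 + 0.1714·0.134 + 0.1525·0.219 + 0.2595·0.307 ≈ 0.178970... → 0.1790.

0.1790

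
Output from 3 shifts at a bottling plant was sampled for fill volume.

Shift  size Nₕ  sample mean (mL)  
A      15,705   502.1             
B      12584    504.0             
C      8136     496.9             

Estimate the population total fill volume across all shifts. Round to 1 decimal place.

18270594.9

A: 15705·502.1 = 7885480.5
B: 12584·504.0 = 6342336
C: 8136·496.9 = 4042778.4
τ̂ = Σ Nₕx̄ₕ = 18270594.9.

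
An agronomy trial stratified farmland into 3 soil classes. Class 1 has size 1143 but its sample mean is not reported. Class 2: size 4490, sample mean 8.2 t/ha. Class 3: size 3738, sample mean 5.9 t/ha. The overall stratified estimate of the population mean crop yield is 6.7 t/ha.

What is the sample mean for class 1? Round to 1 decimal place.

N = 1143 + 4490 + 3738 = 9371.
Overall total = μ·N = 6.7·9371 = 62785.7.
Subtract the known strata: 4490·8.2 + 3738·5.9 = 58872.2.
Remaining total for class 1: 62785.7 − 58872.2 = 3913.5.
Divide by its size: 3913.5 / 1143 = 3.424... → 3.4.

3.4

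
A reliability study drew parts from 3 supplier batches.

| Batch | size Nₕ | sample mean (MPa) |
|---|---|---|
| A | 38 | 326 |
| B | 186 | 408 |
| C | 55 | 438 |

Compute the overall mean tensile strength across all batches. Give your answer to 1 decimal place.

x̄_st = (Σ Nₕx̄ₕ) / (Σ Nₕ) = (38·326 + 186·408 + 55·438) / 279
= 112366 / 279 = 402.746... → 402.7.

402.7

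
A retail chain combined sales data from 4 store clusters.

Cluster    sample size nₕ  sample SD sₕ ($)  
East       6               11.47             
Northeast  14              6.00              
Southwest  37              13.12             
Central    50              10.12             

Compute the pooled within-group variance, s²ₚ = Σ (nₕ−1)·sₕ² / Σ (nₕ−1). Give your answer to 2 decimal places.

119.82

East: (6−1)·11.47² = 5·131.5609 = 657.8045
Northeast: (14−1)·6.00² = 13·36 = 468
Southwest: (37−1)·13.12² = 36·172.1344 = 6196.8384
Central: (50−1)·10.12² = 49·102.4144 = 5018.3056
Numerator = 12340.9485; denominator = Σ(nₕ−1) = 103.
s²ₚ = 12340.9485/103 = 119.8150... → 119.82.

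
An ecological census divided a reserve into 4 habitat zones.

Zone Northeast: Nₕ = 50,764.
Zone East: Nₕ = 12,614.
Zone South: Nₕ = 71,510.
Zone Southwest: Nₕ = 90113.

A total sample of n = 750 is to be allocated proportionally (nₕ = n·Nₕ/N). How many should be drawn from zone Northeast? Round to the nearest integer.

169

Share of zone Northeast = 50764/225001 = 0.22562.
Allocate 750 × 0.22562 = 169.213... → 169.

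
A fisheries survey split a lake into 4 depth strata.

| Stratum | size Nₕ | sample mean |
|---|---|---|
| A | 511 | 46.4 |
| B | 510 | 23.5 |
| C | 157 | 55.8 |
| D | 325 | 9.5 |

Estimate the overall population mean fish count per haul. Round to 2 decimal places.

N = 511 + 510 + 157 + 325 = 1503.
The stratified mean weights each stratum mean by its population share Nₕ/N.
Σ Nₕx̄ₕ = 511·46.4 + 510·23.5 + 157·55.8 + 325·9.5 = 23710.4 + 11985 + 8760.6 + 3087.5 = 47543.5.
Divide by N: 47543.5 / 1503 = 31.6324... → 31.63.

31.63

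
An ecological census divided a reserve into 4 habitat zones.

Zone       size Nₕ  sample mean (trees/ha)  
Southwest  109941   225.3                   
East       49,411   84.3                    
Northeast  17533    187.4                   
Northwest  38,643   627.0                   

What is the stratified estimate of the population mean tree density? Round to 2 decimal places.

261.91

x̄_st = (Σ Nₕx̄ₕ) / (Σ Nₕ) = (109941·225.3 + 49411·84.3 + 17533·187.4 + 38643·627.0) / 215528
= 56449899.8 / 215528 = 261.9145... → 261.91.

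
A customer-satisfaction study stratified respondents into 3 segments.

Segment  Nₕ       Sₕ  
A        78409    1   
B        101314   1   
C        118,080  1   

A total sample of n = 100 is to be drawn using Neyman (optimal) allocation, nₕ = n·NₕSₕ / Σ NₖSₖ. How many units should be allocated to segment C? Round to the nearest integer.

40

Σ NₕSₕ = 78409·1 + 101314·1 + 118080·1 = 297803.
Share for C: 118080/297803 = 0.39650.
n_C = 100 × 0.39650 = 39.650... → 40.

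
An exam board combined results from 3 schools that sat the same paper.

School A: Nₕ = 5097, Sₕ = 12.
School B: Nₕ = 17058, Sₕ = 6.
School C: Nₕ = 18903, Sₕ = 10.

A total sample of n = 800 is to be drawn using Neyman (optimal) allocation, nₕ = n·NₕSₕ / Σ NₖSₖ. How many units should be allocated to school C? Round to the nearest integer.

Σ NₕSₕ = 5097·12 + 17058·6 + 18903·10 = 352542.
Share for C: 189030/352542 = 0.53619.
n_C = 800 × 0.53619 = 428.953... → 429.

429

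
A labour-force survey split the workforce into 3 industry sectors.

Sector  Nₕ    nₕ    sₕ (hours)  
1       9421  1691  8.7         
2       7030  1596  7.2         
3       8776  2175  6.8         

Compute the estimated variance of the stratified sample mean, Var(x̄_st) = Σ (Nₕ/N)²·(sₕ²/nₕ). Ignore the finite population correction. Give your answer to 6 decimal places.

N = 25227; Wₕ = Nₕ/N.
sector 1: (9421/25227)²·8.7²/1691 = 0.006242488
sector 2: (7030/25227)²·7.2²/1596 = 0.002522386
sector 3: (8776/25227)²·6.8²/2175 = 0.002572886
Sum = 0.011337760 → 0.011338.

0.011338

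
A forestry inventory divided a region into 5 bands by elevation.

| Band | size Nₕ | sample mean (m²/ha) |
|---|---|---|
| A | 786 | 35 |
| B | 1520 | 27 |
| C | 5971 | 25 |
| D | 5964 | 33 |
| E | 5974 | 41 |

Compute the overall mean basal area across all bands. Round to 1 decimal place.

x̄_st = (Σ Nₕx̄ₕ) / (Σ Nₕ) = (786·35 + 1520·27 + 5971·25 + 5964·33 + 5974·41) / 20215
= 659571 / 20215 = 32.628... → 32.6.

32.6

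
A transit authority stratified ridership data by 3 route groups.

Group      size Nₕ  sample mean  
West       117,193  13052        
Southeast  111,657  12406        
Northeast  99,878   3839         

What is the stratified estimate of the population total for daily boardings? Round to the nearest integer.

West: 117193·13052 = 1529603036
Southeast: 111657·12406 = 1385216742
Northeast: 99878·3839 = 383431642
τ̂ = Σ Nₕx̄ₕ = 3298251420.

3298251420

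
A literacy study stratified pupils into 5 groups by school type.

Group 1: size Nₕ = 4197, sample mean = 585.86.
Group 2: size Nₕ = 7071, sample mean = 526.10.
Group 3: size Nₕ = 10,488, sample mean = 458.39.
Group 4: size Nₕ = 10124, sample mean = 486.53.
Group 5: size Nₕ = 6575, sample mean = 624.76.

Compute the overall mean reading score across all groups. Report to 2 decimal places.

520.61

N = 4197 + 7071 + 10488 + 10124 + 6575 = 38455.
Overall mean = Σ (Nₕ/N)·x̄ₕ — weight by population share, not a simple average.
Σ Nₕx̄ₕ = 4197·585.86 + 7071·526.10 + 10488·458.39 + 10124·486.53 + 6575·624.76 = 2458854.42 + 3720053.1 + 4807594.32 + 4925629.72 + 4107797 = 20019928.56.
Divide by N: 20019928.56 / 38455 = 520.6066... → 520.61.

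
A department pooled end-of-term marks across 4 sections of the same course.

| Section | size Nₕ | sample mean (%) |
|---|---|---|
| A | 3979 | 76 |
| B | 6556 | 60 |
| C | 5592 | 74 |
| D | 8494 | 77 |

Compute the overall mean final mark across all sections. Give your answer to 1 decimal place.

71.6

N = 24621; weights Wₕ = Nₕ/N = (0.1616, 0.2663, 0.2271, 0.3450).
x̄_st = Σ Wₕ·x̄ₕ = 0.1616·76 + 0.2663·60 + 0.2271·74 + 0.3450·77 ≈ 71.630...
→ 71.6.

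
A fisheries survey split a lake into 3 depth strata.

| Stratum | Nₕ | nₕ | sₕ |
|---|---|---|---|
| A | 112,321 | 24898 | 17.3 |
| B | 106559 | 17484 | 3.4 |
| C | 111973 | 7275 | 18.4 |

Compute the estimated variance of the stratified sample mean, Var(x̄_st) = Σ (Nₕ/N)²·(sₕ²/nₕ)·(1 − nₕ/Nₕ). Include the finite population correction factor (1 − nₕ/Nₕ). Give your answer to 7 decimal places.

0.0061197

N = 330853; Wₕ = Nₕ/N.
stratum A: (112321/330853)²·17.3²/24898·(1 − 24898/112321) = 0.0010783115
stratum B: (106559/330853)²·3.4²/17484·(1 − 17484/106559) = 0.0000573314
stratum C: (111973/330853)²·18.4²/7275·(1 − 7275/111973) = 0.0049840707
Sum = 0.0061197137 → 0.0061197.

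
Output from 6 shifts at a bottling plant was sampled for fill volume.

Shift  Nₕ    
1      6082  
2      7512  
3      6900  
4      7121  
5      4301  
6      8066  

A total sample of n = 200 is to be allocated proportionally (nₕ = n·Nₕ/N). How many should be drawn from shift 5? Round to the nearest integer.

22

N = 6082 + 7512 + 6900 + 7121 + 4301 + 8066 = 39982.
n_5 = 200·4301/39982 = 21.515... → 22.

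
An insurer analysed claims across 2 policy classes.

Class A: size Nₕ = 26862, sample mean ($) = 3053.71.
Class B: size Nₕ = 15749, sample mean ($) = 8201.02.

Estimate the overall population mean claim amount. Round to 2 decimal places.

N = 26862 + 15749 = 42611.
Weight each subgroup mean by Nₕ/N and sum.
Σ Nₕx̄ₕ = 26862·3053.71 + 15749·8201.02 = 82028758.02 + 129157863.98 = 211186622.
Divide by N: 211186622 / 42611 = 4956.1527... → 4956.15.

4956.15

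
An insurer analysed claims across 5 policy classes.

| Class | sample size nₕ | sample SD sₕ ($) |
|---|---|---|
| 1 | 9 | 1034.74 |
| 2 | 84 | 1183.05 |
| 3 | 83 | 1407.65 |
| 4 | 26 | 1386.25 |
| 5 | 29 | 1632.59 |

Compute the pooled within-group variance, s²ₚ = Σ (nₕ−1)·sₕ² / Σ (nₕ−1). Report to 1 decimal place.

1813655.6

Degrees of freedom: 8 + 83 + 82 + 25 + 28 = 226.
Σ(nₕ−1)sₕ² = 8·1070686.8676 + 83·1399607.3025 + 82·1981478.5225 + 25·1921689.0625 + 28·2665350.1081 = 409886169.4826.
s²ₚ = 409886169.4826 / 226 = 1813655.617... → 1813655.6.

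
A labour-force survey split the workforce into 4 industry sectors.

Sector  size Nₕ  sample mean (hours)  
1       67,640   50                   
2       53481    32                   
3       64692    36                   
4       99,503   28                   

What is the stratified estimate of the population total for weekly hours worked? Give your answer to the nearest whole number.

10208388

Estimate total by summing Nₕ·x̄ₕ over strata.
67640·50 + 53481·32 + 64692·36 + 99503·28 = 3382000 + 1711392 + 2328912 + 2786084 = 10208388.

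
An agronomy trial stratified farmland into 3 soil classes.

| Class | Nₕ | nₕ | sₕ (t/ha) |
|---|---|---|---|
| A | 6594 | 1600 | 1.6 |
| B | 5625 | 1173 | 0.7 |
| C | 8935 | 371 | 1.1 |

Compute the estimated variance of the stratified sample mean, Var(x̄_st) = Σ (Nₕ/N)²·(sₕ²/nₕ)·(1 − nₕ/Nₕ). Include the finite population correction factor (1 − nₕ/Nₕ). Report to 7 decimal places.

N = 21154. Term for each stratum: Wₕ²sₕ²/nₕ·(1−nₕ/Nₕ).
Var(x̄_st) = 0.0001177423 + 0.0000233771 + 0.0005576962 = 0.0006988156 → 0.0006988.

0.0006988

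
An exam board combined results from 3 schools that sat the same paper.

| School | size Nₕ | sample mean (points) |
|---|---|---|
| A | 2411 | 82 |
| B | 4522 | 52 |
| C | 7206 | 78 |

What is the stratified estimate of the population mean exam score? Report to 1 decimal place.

70.4

N = 2411 + 4522 + 7206 = 14139.
Weight each subgroup mean by Nₕ/N and sum.
Σ Nₕx̄ₕ = 2411·82 + 4522·52 + 7206·78 = 197702 + 235144 + 562068 = 994914.
Divide by N: 994914 / 14139 = 70.367... → 70.4.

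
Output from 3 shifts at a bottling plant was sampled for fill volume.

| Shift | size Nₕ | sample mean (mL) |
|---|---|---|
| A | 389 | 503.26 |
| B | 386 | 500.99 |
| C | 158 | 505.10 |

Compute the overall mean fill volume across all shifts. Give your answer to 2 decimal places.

502.63

x̄_st = (Σ Nₕx̄ₕ) / (Σ Nₕ) = (389·503.26 + 386·500.99 + 158·505.10) / 933
= 468956.08 / 933 = 502.6325... → 502.63.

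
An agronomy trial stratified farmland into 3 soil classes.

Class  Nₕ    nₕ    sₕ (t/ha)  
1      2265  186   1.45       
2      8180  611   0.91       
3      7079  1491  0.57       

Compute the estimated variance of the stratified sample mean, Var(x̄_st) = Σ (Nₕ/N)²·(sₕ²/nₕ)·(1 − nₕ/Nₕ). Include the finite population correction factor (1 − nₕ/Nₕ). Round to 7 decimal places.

0.0004747

N = 17524; Wₕ = Nₕ/N.
class 1: (2265/17524)²·1.45²/186·(1 − 186/2265) = 0.0001733322
class 2: (8180/17524)²·0.91²/611·(1 − 611/8180) = 0.0002732542
class 3: (7079/17524)²·0.57²/1491·(1 − 1491/7079) = 0.0000280694
Sum = 0.0004746559 → 0.0004747.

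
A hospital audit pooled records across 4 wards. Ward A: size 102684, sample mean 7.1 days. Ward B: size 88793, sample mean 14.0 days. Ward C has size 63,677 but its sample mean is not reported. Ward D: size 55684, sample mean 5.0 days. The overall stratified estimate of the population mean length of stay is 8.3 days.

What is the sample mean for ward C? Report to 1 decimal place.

5.2

Σ Nₕx̄ₕ = N·μ, so 63677·x̄_C = 310838·8.3 − (102684·7.1 + 88793·14.0 + 55684·5.0).
= 2579955.4 − 2250578.4 = 329377.
x̄_C = 329377 / 63677 = 5.173... → 5.2.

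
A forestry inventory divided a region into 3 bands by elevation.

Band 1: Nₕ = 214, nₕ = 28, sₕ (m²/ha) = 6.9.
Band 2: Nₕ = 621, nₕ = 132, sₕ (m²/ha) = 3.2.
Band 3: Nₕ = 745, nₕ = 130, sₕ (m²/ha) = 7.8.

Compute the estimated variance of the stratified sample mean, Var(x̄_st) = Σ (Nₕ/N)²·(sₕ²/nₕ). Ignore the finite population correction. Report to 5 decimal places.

N = 1580; Wₕ = Nₕ/N.
band 1: (214/1580)²·6.9²/28 = 0.03119274
band 2: (621/1580)²·3.2²/132 = 0.01198381
band 3: (745/1580)²·7.8²/130 = 0.10405051
Sum = 0.14722707 → 0.14723.

0.14723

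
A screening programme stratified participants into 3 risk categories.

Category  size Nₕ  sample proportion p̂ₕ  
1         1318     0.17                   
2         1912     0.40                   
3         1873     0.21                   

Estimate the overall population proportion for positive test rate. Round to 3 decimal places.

0.271

N = 1318 + 1912 + 1873 = 5103.
Overall proportion = Σ (Nₕ/N)·p̂ₕ.
Σ Nₕp̂ₕ = 224.06 + 764.8 + 393.33 = 1382.19.
1382.19 / 5103 = 0.27086... → 0.271.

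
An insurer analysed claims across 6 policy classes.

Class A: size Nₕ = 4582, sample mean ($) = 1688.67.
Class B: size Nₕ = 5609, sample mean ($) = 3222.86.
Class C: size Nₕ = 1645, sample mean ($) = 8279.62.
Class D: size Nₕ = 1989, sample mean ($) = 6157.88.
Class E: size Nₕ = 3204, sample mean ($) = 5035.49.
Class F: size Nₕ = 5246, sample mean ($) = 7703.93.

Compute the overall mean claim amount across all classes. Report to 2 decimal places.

4858.86

N = 22275; weights Wₕ = Nₕ/N = (0.2057, 0.2518, 0.0738, 0.0893, 0.1438, 0.2355).
x̄_st = Σ Wₕ·x̄ₕ = 0.2057·1688.67 + 0.2518·3222.86 + 0.0738·8279.62 + 0.0893·6157.88 + 0.1438·5035.49 + 0.2355·7703.93 ≈ 4858.8567...
→ 4858.86.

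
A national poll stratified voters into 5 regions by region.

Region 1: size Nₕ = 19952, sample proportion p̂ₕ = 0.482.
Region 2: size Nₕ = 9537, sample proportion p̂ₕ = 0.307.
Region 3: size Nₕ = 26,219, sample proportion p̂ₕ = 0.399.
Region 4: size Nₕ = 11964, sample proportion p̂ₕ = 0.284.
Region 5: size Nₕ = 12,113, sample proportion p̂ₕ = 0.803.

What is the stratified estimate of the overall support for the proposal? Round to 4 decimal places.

0.4528

Wₕ = Nₕ/N with N = 79785: 0.2501, 0.1195, 0.3286, 0.1500, 0.1518.
p̂_st = 0.2501·0.482 + 0.1195·0.307 + 0.3286·0.399 + 0.1500·0.284 + 0.1518·0.803 ≈ 0.452850... → 0.4528.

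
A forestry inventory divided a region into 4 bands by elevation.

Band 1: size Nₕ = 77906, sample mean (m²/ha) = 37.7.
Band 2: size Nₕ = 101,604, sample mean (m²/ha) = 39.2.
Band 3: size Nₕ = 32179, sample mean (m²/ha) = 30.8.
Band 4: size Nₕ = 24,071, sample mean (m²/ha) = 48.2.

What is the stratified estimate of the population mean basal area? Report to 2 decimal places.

38.48

N = 235760; weights Wₕ = Nₕ/N = (0.3304, 0.4310, 0.1365, 0.1021).
x̄_st = Σ Wₕ·x̄ₕ = 0.3304·37.7 + 0.4310·39.2 + 0.1365·30.8 + 0.1021·48.2 ≈ 38.4767...
→ 38.48.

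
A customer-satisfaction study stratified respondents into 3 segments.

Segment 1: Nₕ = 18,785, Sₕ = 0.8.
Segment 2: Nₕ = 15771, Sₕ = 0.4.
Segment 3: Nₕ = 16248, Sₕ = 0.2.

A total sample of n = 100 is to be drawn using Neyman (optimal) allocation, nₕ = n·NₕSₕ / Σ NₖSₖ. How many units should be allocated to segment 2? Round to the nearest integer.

Σ NₕSₕ = 18785·0.8 + 15771·0.4 + 16248·0.2 = 24586.
Share for 2: 6308.4/24586 = 0.25659.
n_2 = 100 × 0.25659 = 25.659... → 26.

26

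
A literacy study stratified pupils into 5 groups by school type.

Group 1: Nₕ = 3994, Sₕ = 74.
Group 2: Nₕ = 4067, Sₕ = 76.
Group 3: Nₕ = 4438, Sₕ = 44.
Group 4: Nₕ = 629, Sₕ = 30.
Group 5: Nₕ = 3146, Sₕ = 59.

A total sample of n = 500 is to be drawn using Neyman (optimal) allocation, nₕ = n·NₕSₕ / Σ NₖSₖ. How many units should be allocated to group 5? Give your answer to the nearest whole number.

92

Σ NₕSₕ = 3994·74 + 4067·76 + 4438·44 + 629·30 + 3146·59 = 1004404.
Share for 5: 185614/1004404 = 0.18480.
n_5 = 500 × 0.18480 = 92.400... → 92.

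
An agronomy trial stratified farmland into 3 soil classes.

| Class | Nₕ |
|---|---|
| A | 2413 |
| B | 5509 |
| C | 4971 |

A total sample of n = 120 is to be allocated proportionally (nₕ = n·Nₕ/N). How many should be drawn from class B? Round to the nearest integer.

51

N = 2413 + 5509 + 4971 = 12893.
n_B = 120·5509/12893 = 51.274... → 51.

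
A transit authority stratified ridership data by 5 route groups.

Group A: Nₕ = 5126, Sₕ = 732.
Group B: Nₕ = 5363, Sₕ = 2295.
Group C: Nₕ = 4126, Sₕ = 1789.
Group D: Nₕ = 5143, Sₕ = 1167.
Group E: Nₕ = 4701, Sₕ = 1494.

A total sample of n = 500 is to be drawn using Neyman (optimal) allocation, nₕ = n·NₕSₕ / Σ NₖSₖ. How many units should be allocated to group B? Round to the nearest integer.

Σ NₕSₕ = 5126·732 + 5363·2295 + 4126·1789 + 5143·1167 + 4701·1494 = 36466906.
Share for B: 12308085/36466906 = 0.33751.
n_B = 500 × 0.33751 = 168.757... → 169.

169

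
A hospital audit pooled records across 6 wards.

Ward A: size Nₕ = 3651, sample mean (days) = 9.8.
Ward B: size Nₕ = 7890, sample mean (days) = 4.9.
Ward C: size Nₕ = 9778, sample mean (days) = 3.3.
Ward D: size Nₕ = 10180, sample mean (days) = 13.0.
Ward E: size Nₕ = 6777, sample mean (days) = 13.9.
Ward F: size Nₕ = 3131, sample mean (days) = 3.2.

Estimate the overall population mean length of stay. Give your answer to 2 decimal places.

8.29

N = 41407; weights Wₕ = Nₕ/N = (0.0882, 0.1905, 0.2361, 0.2459, 0.1637, 0.0756).
x̄_st = Σ Wₕ·x̄ₕ = 0.0882·9.8 + 0.1905·4.9 + 0.2361·3.3 + 0.2459·13.0 + 0.1637·13.9 + 0.0756·3.2 ≈ 8.2901...
→ 8.29.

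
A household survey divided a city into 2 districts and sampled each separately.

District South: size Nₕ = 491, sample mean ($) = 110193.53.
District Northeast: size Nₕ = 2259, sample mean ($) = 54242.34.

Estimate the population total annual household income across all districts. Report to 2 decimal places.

176638469.29

Estimate total by summing Nₕ·x̄ₕ over strata.
491·110193.53 + 2259·54242.34 = 54105023.23 + 122533446.06 = 176638469.29.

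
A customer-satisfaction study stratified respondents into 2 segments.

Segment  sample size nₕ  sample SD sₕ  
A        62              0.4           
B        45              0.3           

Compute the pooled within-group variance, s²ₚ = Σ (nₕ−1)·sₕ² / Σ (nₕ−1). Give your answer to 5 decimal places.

A: (62−1)·0.4² = 61·0.16 = 9.76
B: (45−1)·0.3² = 44·0.09 = 3.96
Numerator = 13.72; denominator = Σ(nₕ−1) = 105.
s²ₚ = 13.72/105 = 0.1306667... → 0.13067.

0.13067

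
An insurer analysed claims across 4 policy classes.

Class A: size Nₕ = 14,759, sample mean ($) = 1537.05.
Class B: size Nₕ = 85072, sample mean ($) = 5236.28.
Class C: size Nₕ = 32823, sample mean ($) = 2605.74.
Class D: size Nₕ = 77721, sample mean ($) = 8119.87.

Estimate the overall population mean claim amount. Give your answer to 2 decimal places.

x̄_st = (Σ Nₕx̄ₕ) / (Σ Nₕ) = (14759·1537.05 + 85072·5236.28 + 32823·2605.74 + 77721·8119.87) / 210375
= 1184758753.4 / 210375 = 5631.6518... → 5631.65.

5631.65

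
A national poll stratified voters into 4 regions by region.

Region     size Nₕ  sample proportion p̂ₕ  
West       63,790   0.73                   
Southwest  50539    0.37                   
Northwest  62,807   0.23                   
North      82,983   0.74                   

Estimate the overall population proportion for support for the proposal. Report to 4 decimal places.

N = 63790 + 50539 + 62807 + 82983 = 260119.
Overall proportion = Σ (Nₕ/N)·p̂ₕ.
Σ Nₕp̂ₕ = 46566.7 + 18699.43 + 14445.61 + 61407.42 = 141119.16.
141119.16 / 260119 = 0.542518... → 0.5425.

0.5425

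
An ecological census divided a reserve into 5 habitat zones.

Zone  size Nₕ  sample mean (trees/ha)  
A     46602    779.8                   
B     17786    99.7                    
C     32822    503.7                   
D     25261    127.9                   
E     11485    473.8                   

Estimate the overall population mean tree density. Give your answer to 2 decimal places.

472.68

N = 133956; weights Wₕ = Nₕ/N = (0.3479, 0.1328, 0.2450, 0.1886, 0.0857).
x̄_st = Σ Wₕ·x̄ₕ = 0.3479·779.8 + 0.1328·99.7 + 0.2450·503.7 + 0.1886·127.9 + 0.0857·473.8 ≈ 472.6807...
→ 472.68.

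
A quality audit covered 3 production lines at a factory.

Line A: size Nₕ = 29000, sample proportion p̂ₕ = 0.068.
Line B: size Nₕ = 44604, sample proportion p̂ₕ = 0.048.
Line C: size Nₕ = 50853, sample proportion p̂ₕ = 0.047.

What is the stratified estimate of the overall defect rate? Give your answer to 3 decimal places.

0.052

Wₕ = Nₕ/N with N = 124457: 0.2330, 0.3584, 0.4086.
p̂_st = 0.2330·0.068 + 0.3584·0.048 + 0.4086·0.047 ≈ 0.05225... → 0.052.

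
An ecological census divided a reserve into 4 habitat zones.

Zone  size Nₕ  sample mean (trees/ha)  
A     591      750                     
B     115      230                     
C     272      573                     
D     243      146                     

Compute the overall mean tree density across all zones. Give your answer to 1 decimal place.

N = 1221; weights Wₕ = Nₕ/N = (0.4840, 0.0942, 0.2228, 0.1990).
x̄_st = Σ Wₕ·x̄ₕ = 0.4840·750 + 0.0942·230 + 0.2228·573 + 0.1990·146 ≈ 541.387...
→ 541.4.

541.4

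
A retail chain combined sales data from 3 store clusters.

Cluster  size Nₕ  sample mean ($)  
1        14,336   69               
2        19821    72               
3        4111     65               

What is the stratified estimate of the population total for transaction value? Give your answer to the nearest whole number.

Estimate total by summing Nₕ·x̄ₕ over strata.
14336·69 + 19821·72 + 4111·65 = 989184 + 1427112 + 267215 = 2683511.

2683511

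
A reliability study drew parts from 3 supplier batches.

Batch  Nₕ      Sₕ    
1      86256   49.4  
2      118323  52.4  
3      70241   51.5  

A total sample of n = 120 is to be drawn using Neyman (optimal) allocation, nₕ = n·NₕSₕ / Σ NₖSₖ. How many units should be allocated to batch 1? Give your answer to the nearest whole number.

Σ NₕSₕ = 86256·49.4 + 118323·52.4 + 70241·51.5 = 14078583.1.
Share for 1: 4261046.4/14078583.1 = 0.30266.
n_1 = 120 × 0.30266 = 36.319... → 36.

36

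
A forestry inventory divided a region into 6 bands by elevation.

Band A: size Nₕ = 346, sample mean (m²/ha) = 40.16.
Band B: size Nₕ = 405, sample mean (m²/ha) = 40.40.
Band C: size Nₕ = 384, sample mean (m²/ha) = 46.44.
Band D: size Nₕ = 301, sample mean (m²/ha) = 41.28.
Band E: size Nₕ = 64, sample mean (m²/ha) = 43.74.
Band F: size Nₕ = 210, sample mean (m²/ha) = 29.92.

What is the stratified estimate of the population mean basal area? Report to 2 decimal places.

40.70

x̄_st = (Σ Nₕx̄ₕ) / (Σ Nₕ) = (346·40.16 + 405·40.40 + 384·46.44 + 301·41.28 + 64·43.74 + 210·29.92) / 1710
= 69598.16 / 1710 = 40.7007... → 40.70.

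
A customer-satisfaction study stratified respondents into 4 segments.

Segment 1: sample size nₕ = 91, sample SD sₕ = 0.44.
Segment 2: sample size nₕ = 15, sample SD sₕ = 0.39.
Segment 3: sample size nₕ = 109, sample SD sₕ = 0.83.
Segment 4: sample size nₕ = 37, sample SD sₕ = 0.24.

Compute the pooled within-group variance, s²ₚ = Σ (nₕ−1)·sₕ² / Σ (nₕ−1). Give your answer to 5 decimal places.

0.38721

Degrees of freedom: 90 + 14 + 108 + 36 = 248.
Σ(nₕ−1)sₕ² = 90·0.1936 + 14·0.1521 + 108·0.6889 + 36·0.0576 = 96.0282.
s²ₚ = 96.0282 / 248 = 0.3872105... → 0.38721.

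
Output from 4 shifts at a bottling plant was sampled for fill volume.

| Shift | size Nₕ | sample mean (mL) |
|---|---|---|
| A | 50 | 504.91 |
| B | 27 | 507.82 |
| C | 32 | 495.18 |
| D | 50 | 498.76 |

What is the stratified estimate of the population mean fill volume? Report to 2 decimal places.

N = 50 + 27 + 32 + 50 = 159.
The stratified mean weights each stratum mean by its population share Nₕ/N.
Σ Nₕx̄ₕ = 50·504.91 + 27·507.82 + 32·495.18 + 50·498.76 = 25245.5 + 13711.14 + 15845.76 + 24938 = 79740.4.
Divide by N: 79740.4 / 159 = 501.5119... → 501.51.

501.51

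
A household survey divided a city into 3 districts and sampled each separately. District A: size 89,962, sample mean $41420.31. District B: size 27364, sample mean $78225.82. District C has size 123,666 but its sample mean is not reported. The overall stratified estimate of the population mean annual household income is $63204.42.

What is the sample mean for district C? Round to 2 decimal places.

N = 89962 + 27364 + 123666 = 240992.
Overall total = μ·N = 63204.42·240992 = 15231759584.64.
Subtract the known strata: 89962·41420.31 + 27364·78225.82 = 5866825266.7.
Remaining total for district C: 15231759584.64 − 5866825266.7 = 9364934317.94.
Divide by its size: 9364934317.94 / 123666 = 75727.6399... → 75727.64.

75727.64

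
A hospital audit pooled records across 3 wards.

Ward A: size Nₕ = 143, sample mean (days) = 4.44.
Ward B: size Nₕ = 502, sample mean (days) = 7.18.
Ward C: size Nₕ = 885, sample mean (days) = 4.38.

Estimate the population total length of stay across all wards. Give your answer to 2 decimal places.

Population total = Σ Nₕ·x̄ₕ (each stratum's size times its mean).
143·4.44 + 502·7.18 + 885·4.38 = 634.92 + 3604.36 + 3876.3 = 8115.58.

8115.58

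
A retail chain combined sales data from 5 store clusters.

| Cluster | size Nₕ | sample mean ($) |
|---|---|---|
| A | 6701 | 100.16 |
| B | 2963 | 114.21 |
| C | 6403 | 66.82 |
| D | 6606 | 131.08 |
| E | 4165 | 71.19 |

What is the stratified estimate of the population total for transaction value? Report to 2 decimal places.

2599845.68

Estimate total by summing Nₕ·x̄ₕ over strata.
6701·100.16 + 2963·114.21 + 6403·66.82 + 6606·131.08 + 4165·71.19 = 671172.16 + 338404.23 + 427848.46 + 865914.48 + 296506.35 = 2599845.68.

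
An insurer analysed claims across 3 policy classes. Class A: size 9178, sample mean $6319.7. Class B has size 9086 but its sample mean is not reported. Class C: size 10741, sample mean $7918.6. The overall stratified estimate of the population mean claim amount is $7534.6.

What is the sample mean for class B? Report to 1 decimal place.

8307.9

N = 9178 + 9086 + 10741 = 29005.
Overall total = μ·N = 7534.6·29005 = 218541073.
Subtract the known strata: 9178·6319.7 + 10741·7918.6 = 143055889.2.
Remaining total for class B: 218541073 − 143055889.2 = 75485183.8.
Divide by its size: 75485183.8 / 9086 = 8307.856... → 8307.9.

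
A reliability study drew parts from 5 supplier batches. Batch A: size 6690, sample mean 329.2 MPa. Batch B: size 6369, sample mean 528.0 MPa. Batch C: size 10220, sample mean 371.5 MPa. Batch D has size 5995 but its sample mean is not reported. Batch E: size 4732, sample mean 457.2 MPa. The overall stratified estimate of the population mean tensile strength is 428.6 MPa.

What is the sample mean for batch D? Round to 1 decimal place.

N = 6690 + 6369 + 10220 + 5995 + 4732 = 34006.
Overall total = μ·N = 428.6·34006 = 14574971.6.
Subtract the known strata: 6690·329.2 + 6369·528.0 + 10220·371.5 + 4732·457.2 = 11525380.4.
Remaining total for batch D: 14574971.6 − 11525380.4 = 3049591.2.
Divide by its size: 3049591.2 / 5995 = 508.689... → 508.7.

508.7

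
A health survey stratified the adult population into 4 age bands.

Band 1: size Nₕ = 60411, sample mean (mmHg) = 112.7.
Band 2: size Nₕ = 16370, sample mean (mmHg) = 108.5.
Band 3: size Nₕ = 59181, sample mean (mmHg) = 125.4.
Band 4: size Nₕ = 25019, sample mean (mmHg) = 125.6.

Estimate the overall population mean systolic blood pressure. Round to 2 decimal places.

N = 60411 + 16370 + 59181 + 25019 = 160981.
The stratified mean weights each stratum mean by its population share Nₕ/N.
Σ Nₕx̄ₕ = 60411·112.7 + 16370·108.5 + 59181·125.4 + 25019·125.6 = 6808319.7 + 1776145 + 7421297.4 + 3142386.4 = 19148148.5.
Divide by N: 19148148.5 / 160981 = 118.9466... → 118.95.

118.95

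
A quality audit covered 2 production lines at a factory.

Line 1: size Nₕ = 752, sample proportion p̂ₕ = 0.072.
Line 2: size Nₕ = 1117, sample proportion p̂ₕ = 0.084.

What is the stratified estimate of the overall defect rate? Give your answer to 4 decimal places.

Wₕ = Nₕ/N with N = 1869: 0.4024, 0.5976.
p̂_st = 0.4024·0.072 + 0.5976·0.084 ≈ 0.079172... → 0.0792.

0.0792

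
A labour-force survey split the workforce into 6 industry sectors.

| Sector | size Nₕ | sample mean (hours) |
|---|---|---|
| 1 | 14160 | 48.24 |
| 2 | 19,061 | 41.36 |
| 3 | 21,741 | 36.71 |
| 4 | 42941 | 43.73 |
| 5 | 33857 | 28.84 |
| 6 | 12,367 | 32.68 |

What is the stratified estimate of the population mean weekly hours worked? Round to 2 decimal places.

38.35

N = 144127; weights Wₕ = Nₕ/N = (0.0982, 0.1323, 0.1508, 0.2979, 0.2349, 0.0858).
x̄_st = Σ Wₕ·x̄ₕ = 0.0982·48.24 + 0.1323·41.36 + 0.1508·36.71 + 0.2979·43.73 + 0.2349·28.84 + 0.0858·32.68 ≈ 38.3547...
→ 38.35.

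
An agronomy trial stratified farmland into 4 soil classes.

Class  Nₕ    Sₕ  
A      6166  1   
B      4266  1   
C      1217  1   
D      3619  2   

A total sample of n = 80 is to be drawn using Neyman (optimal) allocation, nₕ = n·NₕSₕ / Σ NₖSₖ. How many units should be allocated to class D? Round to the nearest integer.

31

A: NₕSₕ = 6166·1 = 6166
B: NₕSₕ = 4266·1 = 4266
C: NₕSₕ = 1217·1 = 1217
D: NₕSₕ = 3619·2 = 7238
Σ NₕSₕ = 18887.
n_D = 80·7238/18887 = 30.658... → 31.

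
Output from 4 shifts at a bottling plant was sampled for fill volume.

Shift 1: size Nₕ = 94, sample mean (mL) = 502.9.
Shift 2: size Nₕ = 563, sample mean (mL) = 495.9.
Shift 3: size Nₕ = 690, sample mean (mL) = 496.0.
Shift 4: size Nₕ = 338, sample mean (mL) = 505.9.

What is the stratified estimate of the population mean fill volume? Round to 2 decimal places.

N = 1685; weights Wₕ = Nₕ/N = (0.0558, 0.3341, 0.4095, 0.2006).
x̄_st = Σ Wₕ·x̄ₕ = 0.0558·502.9 + 0.3341·495.9 + 0.4095·496.0 + 0.2006·505.9 ≈ 498.3374...
→ 498.34.

498.34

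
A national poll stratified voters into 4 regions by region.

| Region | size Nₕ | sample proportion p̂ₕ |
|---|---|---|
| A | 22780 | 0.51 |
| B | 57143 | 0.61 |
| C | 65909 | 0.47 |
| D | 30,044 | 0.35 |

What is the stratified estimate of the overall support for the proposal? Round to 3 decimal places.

0.500

N = 22780 + 57143 + 65909 + 30044 = 175876.
Overall proportion = Σ (Nₕ/N)·p̂ₕ.
Σ Nₕp̂ₕ = 11617.8 + 34857.23 + 30977.23 + 10515.4 = 87967.66.
87967.66 / 175876 = 0.50017... → 0.500.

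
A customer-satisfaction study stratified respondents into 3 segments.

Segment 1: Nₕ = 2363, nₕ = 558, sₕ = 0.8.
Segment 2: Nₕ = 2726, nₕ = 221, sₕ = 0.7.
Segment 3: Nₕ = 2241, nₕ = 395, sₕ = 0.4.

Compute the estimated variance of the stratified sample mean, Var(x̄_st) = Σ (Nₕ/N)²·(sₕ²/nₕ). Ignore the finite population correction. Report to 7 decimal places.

N = 7330. Term for each stratum: Wₕ²sₕ²/nₕ.
Var(x̄_st) = 0.0001191970 + 0.0003066532 + 0.0000378616 = 0.0004637118 → 0.0004637.

0.0004637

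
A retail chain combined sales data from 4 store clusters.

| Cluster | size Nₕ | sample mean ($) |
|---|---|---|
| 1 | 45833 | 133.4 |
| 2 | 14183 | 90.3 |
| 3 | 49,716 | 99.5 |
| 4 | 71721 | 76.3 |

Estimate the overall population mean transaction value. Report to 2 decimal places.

98.17

x̄_st = (Σ Nₕx̄ₕ) / (Σ Nₕ) = (45833·133.4 + 14183·90.3 + 49716·99.5 + 71721·76.3) / 181453
= 17813901.4 / 181453 = 98.1736... → 98.17.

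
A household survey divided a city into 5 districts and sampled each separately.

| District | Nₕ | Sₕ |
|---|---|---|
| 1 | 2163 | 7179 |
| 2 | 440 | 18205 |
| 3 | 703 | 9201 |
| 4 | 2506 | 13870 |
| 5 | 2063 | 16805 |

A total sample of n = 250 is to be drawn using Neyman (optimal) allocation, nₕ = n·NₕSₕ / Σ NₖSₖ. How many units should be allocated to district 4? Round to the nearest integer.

1: NₕSₕ = 2163·7179 = 15528177
2: NₕSₕ = 440·18205 = 8010200
3: NₕSₕ = 703·9201 = 6468303
4: NₕSₕ = 2506·13870 = 34758220
5: NₕSₕ = 2063·16805 = 34668715
Σ NₕSₕ = 99433615.
n_4 = 250·34758220/99433615 = 87.391... → 87.

87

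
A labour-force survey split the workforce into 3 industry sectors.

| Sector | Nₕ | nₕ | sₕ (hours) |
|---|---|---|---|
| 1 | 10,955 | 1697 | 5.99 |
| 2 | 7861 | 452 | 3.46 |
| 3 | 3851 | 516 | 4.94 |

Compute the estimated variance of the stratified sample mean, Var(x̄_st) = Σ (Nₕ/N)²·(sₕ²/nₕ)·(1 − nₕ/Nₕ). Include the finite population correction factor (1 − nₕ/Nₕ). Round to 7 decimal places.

0.0083582

N = 22667; Wₕ = Nₕ/N.
sector 1: (10955/22667)²·5.99²/1697·(1 − 1697/10955) = 0.0041736235
sector 2: (7861/22667)²·3.46²/452·(1 − 452/7861) = 0.0030023621
sector 3: (3851/22667)²·4.94²/516·(1 − 516/3851) = 0.0011821851
Sum = 0.0083581706 → 0.0083582.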